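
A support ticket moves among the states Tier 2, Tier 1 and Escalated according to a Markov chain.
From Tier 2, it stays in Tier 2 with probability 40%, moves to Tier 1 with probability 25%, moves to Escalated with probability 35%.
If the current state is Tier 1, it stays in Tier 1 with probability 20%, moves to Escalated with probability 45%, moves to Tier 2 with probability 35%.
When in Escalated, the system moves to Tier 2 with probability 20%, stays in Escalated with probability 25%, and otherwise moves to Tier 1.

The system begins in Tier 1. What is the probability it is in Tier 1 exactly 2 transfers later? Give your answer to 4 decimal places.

Sum over the intermediate state after 1 transfer:
P = P(Tier 1→Tier 2)·P(Tier 2→Tier 1) + P(Tier 1→Tier 1)·P(Tier 1→Tier 1) + P(Tier 1→Escalated)·P(Escalated→Tier 1)
  = 0.35×0.25 + 0.2×0.2 + 0.45×0.55
  = 0.0875 + 0.0400 + 0.2475 = 0.3750

0.3750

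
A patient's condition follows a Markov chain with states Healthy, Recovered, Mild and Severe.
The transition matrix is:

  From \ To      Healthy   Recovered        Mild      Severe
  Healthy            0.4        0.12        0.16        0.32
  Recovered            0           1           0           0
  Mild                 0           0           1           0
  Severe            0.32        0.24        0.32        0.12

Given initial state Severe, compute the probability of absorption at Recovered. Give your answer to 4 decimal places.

Let h(s) be the probability of absorption at Recovered starting from transient state s. Then h(Recovered) = 1 and h(Mild) = 0. By first-step analysis:
h(Healthy) = 0.4·h(Healthy) + 0.12·1 + 0.16·0 + 0.32·h(Severe)
h(Severe) = 0.32·h(Healthy) + 0.24·1 + 0.32·0 + 0.12·h(Severe)
Solving: h(Healthy) = 0.4286, h(Severe) = 0.4286.
Starting from Severe, the probability is 0.4286.

0.4286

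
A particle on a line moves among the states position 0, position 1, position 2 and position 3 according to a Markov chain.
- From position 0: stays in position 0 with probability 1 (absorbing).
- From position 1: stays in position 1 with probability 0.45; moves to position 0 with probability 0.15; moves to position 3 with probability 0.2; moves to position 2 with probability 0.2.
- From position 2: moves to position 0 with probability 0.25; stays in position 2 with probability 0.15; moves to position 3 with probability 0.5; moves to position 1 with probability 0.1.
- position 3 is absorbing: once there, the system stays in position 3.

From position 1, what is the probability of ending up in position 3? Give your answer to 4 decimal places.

0.6034

Let h(s) be the probability of absorption at position 3 starting from transient state s. Then h(position 3) = 1 and h(position 0) = 0. By first-step analysis:
h(position 1) = 0.15·0 + 0.45·h(position 1) + 0.2·h(position 2) + 0.2·1
h(position 2) = 0.25·0 + 0.1·h(position 1) + 0.15·h(position 2) + 0.5·1
Solving: h(position 1) = 0.6034, h(position 2) = 0.6592.
Starting from position 1, the probability is 0.6034.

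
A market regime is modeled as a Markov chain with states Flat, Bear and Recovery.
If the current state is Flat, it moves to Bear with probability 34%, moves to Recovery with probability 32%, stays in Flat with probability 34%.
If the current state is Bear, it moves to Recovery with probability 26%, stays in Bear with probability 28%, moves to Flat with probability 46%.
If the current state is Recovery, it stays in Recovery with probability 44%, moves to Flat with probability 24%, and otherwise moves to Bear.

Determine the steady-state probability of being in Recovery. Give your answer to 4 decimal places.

0.3422

Let the stationary distribution be π with π = πP and π_1 + π_2 + π_3 = 1.
π_1 = 0.34·π_1 + 0.46·π_2 + 0.24·π_3
π_2 = 0.34·π_1 + 0.28·π_2 + 0.32·π_3
Solving with the normalization constraint gives π = (0.3435, 0.3143, 0.3422).
So the stationary probability of Recovery is 0.3422.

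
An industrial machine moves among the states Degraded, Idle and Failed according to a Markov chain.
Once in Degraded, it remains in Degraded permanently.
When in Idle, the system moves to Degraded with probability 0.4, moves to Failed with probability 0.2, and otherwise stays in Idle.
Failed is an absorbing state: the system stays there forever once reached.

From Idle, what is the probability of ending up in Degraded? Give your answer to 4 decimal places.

0.6667

Let h(s) be the probability of absorption at Degraded starting from transient state s. Then h(Degraded) = 1 and h(Failed) = 0. By first-step analysis:
h(Idle) = 0.4·1 + 0.4·h(Idle) + 0.2·0
Solving: h(Idle) = 0.6667.
Starting from Idle, the probability is 0.6667.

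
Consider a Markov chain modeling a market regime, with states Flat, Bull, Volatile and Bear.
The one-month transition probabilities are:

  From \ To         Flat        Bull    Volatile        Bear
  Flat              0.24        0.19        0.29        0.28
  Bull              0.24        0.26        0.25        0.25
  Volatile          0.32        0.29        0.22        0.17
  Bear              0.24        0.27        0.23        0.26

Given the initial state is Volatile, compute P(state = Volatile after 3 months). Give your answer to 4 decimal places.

0.2478

Propagate the distribution vector 3 months from Volatile.
After 0 months: (0.0000, 0.0000, 1.0000, 0.0000)
After 1 month: (0.3200, 0.2900, 0.2200, 0.1700)
After 2 months: (0.2576, 0.2459, 0.2528, 0.2437)
After 3 months: (0.2602, 0.2520, 0.2478, 0.2399)
P(in Volatile after 3 months) = 0.2478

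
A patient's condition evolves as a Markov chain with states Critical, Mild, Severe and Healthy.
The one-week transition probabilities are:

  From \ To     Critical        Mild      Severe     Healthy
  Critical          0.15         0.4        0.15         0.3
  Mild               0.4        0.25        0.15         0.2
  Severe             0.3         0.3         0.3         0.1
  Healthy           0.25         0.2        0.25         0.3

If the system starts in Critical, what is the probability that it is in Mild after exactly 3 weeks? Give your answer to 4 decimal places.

0.2940

Propagate the distribution vector 3 weeks from Critical.
After 0 weeks: (1.0000, 0.0000, 0.0000, 0.0000)
After 1 week: (0.1500, 0.4000, 0.1500, 0.3000)
After 2 weeks: (0.3025, 0.2650, 0.2025, 0.2300)
After 3 weeks: (0.2696, 0.2940, 0.2034, 0.2330)
P(in Mild after 3 weeks) = 0.2940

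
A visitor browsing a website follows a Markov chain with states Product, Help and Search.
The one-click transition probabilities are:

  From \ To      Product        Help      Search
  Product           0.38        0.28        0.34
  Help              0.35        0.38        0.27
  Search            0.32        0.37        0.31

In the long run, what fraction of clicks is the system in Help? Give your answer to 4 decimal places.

Let the stationary distribution be π with π = πP and π_1 + π_2 + π_3 = 1.
π_1 = 0.38·π_1 + 0.35·π_2 + 0.32·π_3
π_2 = 0.28·π_1 + 0.38·π_2 + 0.37·π_3
Solving with the normalization constraint gives π = (0.3513, 0.3418, 0.3069).
So the stationary probability of Help is 0.3418.

0.3418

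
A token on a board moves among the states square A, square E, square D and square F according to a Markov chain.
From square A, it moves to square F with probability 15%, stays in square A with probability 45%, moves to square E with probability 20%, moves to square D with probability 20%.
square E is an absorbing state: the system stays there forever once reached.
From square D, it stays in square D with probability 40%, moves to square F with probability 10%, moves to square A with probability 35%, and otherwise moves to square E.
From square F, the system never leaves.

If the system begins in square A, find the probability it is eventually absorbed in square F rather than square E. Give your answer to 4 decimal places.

Let h(s) be the probability of absorption at square F starting from transient state s. Then h(square F) = 1 and h(square E) = 0. By first-step analysis:
h(square A) = 0.45·h(square A) + 0.2·0 + 0.2·h(square D) + 0.15·1
h(square D) = 0.35·h(square A) + 0.15·0 + 0.4·h(square D) + 0.1·1
Solving: h(square A) = 0.4231, h(square D) = 0.4135.
Starting from square A, the probability is 0.4231.

0.4231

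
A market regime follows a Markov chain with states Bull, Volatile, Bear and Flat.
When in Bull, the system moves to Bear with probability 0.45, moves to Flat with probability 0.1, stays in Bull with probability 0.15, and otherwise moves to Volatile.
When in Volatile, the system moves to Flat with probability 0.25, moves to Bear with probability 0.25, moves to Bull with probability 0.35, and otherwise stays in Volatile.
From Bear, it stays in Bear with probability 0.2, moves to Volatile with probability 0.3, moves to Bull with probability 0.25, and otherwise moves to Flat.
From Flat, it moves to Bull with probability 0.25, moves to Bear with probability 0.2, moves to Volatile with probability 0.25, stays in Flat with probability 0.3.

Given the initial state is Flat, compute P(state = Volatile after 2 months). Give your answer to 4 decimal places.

0.2475

Propagate the distribution vector 2 months from Flat.
After 0 months: (0.0000, 0.0000, 0.0000, 1.0000)
After 1 month: (0.2500, 0.2500, 0.2000, 0.3000)
After 2 months: (0.2500, 0.2475, 0.2750, 0.2275)
P(in Volatile after 2 months) = 0.2475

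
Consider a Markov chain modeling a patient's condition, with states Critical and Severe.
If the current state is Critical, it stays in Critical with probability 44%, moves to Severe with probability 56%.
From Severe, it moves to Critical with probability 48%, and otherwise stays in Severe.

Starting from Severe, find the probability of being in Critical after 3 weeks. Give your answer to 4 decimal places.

0.4616

Propagate the distribution vector 3 weeks from Severe.
After 0 weeks: (0.0000, 1.0000)
After 1 week: (0.4800, 0.5200)
After 2 weeks: (0.4608, 0.5392)
After 3 weeks: (0.4616, 0.5384)
P(in Critical after 3 weeks) = 0.4616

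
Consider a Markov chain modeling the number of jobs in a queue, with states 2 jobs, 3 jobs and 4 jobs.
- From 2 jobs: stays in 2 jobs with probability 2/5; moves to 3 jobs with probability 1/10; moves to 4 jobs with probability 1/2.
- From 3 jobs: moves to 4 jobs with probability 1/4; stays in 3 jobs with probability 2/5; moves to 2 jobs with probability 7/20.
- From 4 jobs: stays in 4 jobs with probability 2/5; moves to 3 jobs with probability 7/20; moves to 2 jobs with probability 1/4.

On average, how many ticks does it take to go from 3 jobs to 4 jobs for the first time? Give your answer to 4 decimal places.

2.9231

Let t(s) be the expected number of ticks to first reach 4 jobs from state s, with t(4 jobs) = 0. Conditioning on the first tick:
t(2 jobs) = 1 + 0.4·t(2 jobs) + 0.1·t(3 jobs)
t(3 jobs) = 1 + 0.35·t(2 jobs) + 0.4·t(3 jobs)
Solving: t(2 jobs) = 2.1538, t(3 jobs) = 2.9231.
Expected ticks from 3 jobs to 4 jobs: 2.9231.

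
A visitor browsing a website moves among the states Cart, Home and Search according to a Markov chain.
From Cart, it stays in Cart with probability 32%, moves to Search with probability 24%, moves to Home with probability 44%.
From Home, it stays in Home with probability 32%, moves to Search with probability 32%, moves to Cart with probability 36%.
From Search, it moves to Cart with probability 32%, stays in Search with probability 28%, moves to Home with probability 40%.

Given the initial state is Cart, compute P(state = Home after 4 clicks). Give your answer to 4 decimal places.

0.3827

Propagate the distribution vector 4 clicks from Cart.
After 0 clicks: (1.0000, 0.0000, 0.0000)
After 1 click: (0.3200, 0.4400, 0.2400)
After 2 clicks: (0.3376, 0.3776, 0.2848)
After 3 clicks: (0.3351, 0.3833, 0.2816)
After 4 clicks: (0.3353, 0.3827, 0.2819)
P(in Home after 4 clicks) = 0.3827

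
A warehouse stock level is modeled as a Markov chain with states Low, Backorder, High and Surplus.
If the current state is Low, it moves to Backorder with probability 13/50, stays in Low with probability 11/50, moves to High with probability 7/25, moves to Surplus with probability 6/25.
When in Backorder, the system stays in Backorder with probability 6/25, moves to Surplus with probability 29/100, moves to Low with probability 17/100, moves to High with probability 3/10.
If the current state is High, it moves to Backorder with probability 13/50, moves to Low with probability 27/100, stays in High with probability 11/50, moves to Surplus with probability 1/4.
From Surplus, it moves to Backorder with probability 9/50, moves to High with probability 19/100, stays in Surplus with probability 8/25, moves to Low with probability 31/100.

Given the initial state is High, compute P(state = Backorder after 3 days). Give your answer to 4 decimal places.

Propagate the distribution vector 3 days from High.
After 0 days: (0.0000, 0.0000, 1.0000, 0.0000)
After 1 day: (0.2700, 0.2600, 0.2200, 0.2500)
After 2 days: (0.2405, 0.2348, 0.2495, 0.2752)
After 3 days: (0.2455, 0.2333, 0.2450, 0.2763)
P(in Backorder after 3 days) = 0.2333

0.2333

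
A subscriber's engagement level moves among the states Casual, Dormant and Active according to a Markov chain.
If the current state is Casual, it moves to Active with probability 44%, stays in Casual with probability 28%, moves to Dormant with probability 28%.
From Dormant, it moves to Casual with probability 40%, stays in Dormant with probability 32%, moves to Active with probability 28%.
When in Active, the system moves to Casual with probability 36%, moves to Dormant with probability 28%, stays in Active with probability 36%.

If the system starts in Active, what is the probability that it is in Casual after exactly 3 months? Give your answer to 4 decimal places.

0.3443

Propagate the distribution vector 3 months from Active.
After 0 months: (0.0000, 0.0000, 1.0000)
After 1 month: (0.3600, 0.2800, 0.3600)
After 2 months: (0.3424, 0.2912, 0.3664)
After 3 months: (0.3443, 0.2916, 0.3641)
P(in Casual after 3 months) = 0.3443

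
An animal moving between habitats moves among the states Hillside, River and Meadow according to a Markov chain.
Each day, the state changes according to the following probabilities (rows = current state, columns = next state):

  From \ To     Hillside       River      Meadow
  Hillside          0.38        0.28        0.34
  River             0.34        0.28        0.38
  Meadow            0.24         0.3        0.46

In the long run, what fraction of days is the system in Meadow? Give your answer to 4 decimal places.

0.3995

Let the stationary distribution be π with π = πP and π_1 + π_2 + π_3 = 1.
π_1 = 0.38·π_1 + 0.34·π_2 + 0.24·π_3
π_2 = 0.28·π_1 + 0.28·π_2 + 0.3·π_3
Solving with the normalization constraint gives π = (0.3126, 0.2880, 0.3995).
So the stationary probability of Meadow is 0.3995.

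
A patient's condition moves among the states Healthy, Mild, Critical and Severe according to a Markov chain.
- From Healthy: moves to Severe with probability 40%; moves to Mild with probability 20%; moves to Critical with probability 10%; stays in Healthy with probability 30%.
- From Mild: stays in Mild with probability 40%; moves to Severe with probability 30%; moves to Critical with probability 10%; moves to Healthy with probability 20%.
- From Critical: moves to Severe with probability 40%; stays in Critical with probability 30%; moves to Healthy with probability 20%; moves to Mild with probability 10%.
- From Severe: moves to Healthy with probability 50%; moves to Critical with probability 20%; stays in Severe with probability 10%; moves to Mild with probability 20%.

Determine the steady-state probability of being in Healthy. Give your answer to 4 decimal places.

0.3189

Let the stationary distribution be π with π = πP and π_1 + π_2 + π_3 + π_4 = 1.
π_1 = 0.3·π_1 + 0.2·π_2 + 0.2·π_3 + 0.5·π_4
π_2 = 0.2·π_1 + 0.4·π_2 + 0.1·π_3 + 0.2·π_4
π_3 = 0.1·π_1 + 0.1·π_2 + 0.3·π_3 + 0.2·π_4
Solving with the normalization constraint gives π = (0.3189, 0.2298, 0.1613, 0.2900).
So the stationary probability of Healthy is 0.3189.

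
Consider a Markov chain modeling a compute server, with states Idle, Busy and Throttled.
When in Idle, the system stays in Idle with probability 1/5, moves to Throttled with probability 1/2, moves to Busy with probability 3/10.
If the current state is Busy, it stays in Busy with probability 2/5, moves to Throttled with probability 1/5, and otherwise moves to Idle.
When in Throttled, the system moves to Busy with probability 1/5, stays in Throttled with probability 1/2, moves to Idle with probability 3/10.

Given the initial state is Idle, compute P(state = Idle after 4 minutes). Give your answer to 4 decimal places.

Propagate the distribution vector 4 minutes from Idle.
After 0 minutes: (1.0000, 0.0000, 0.0000)
After 1 minute: (0.2000, 0.3000, 0.5000)
After 2 minutes: (0.3100, 0.2800, 0.4100)
After 3 minutes: (0.2970, 0.2870, 0.4160)
After 4 minutes: (0.2990, 0.2871, 0.4139)
P(in Idle after 4 minutes) = 0.2990

0.2990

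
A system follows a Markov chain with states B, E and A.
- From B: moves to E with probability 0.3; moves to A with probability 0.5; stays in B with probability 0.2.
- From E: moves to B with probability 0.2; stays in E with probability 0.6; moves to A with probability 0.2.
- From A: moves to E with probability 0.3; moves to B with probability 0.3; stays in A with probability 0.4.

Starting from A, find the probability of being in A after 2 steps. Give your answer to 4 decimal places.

0.3700

Sum over the intermediate state after 1 step:
P = P(A→B)·P(B→A) + P(A→E)·P(E→A) + P(A→A)·P(A→A)
  = 0.3×0.5 + 0.3×0.2 + 0.4×0.4
  = 0.1500 + 0.0600 + 0.1600 = 0.3700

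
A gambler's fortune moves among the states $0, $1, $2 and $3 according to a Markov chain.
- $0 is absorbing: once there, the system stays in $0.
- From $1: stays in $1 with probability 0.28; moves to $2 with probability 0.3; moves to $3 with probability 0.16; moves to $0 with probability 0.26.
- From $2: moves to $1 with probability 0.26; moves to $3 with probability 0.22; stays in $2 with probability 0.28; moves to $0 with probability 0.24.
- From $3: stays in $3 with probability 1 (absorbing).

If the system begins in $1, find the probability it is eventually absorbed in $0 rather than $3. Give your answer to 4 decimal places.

Let h(s) be the probability of absorption at $0 starting from transient state s. Then h($0) = 1 and h($3) = 0. By first-step analysis:
h($1) = 0.26·1 + 0.28·h($1) + 0.3·h($2) + 0.16·0
h($2) = 0.24·1 + 0.26·h($1) + 0.28·h($2) + 0.22·0
Solving: h($1) = 0.5886, h($2) = 0.5459.
Starting from $1, the probability is 0.5886.

0.5886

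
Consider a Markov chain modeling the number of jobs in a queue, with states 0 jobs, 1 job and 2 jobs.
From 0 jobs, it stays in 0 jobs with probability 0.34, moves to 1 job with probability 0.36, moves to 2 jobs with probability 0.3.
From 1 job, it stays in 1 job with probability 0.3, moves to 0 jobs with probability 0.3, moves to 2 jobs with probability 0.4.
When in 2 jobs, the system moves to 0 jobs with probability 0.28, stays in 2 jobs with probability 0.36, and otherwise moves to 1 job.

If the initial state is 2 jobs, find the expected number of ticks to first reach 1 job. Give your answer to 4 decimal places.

2.7778

Let t(s) be the expected number of ticks to first reach 1 job from state s, with t(1 job) = 0. Conditioning on the first tick:
t(0 jobs) = 1 + 0.34·t(0 jobs) + 0.3·t(2 jobs)
t(2 jobs) = 1 + 0.28·t(0 jobs) + 0.36·t(2 jobs)
Solving: t(0 jobs) = 2.7778, t(2 jobs) = 2.7778.
Expected ticks from 2 jobs to 1 job: 2.7778.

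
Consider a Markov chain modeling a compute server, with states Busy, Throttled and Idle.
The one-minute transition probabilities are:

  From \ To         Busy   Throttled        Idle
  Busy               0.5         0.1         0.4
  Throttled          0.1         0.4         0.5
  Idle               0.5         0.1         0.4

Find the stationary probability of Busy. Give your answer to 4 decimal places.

0.4429

Let the stationary distribution be π with π = πP and π_1 + π_2 + π_3 = 1.
π_1 = 0.5·π_1 + 0.1·π_2 + 0.5·π_3
π_2 = 0.1·π_1 + 0.4·π_2 + 0.1·π_3
Solving with the normalization constraint gives π = (0.4429, 0.1429, 0.4143).
So the stationary probability of Busy is 0.4429.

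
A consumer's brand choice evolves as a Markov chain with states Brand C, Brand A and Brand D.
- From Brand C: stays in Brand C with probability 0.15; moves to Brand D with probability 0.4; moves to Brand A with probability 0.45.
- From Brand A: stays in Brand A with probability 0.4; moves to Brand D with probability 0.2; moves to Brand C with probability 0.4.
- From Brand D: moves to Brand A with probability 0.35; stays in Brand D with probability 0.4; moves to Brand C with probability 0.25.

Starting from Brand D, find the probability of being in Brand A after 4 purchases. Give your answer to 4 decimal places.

Propagate the distribution vector 4 purchases from Brand D.
After 0 purchases: (0.0000, 0.0000, 1.0000)
After 1 purchase: (0.2500, 0.3500, 0.4000)
After 2 purchases: (0.2775, 0.3925, 0.3300)
After 3 purchases: (0.2811, 0.3974, 0.3215)
After 4 purchases: (0.2815, 0.3980, 0.3205)
P(in Brand A after 4 purchases) = 0.3980

0.3980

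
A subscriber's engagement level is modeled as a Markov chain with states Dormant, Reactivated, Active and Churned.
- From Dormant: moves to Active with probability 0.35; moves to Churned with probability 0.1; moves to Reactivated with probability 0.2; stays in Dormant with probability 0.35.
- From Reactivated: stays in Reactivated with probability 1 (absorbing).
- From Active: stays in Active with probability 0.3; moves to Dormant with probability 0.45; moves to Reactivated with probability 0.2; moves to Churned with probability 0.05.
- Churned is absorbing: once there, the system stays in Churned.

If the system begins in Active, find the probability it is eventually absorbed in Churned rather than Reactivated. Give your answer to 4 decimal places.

0.2605

Let h(s) be the probability of absorption at Churned starting from transient state s. Then h(Churned) = 1 and h(Reactivated) = 0. By first-step analysis:
h(Dormant) = 0.35·h(Dormant) + 0.2·0 + 0.35·h(Active) + 0.1·1
h(Active) = 0.45·h(Dormant) + 0.2·0 + 0.3·h(Active) + 0.05·1
Solving: h(Dormant) = 0.2941, h(Active) = 0.2605.
Starting from Active, the probability is 0.2605.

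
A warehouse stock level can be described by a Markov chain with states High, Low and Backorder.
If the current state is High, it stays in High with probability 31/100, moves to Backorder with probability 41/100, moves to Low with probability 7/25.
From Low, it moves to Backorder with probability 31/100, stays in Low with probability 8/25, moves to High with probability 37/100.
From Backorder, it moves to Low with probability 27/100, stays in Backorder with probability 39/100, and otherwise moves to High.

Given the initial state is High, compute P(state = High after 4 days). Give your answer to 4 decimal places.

Propagate the distribution vector 4 days from High.
After 0 days: (1.0000, 0.0000, 0.0000)
After 1 day: (0.3100, 0.2800, 0.4100)
After 2 days: (0.3391, 0.2871, 0.3738)
After 3 days: (0.3384, 0.2877, 0.3738)
After 4 days: (0.3385, 0.2878, 0.3737)
P(in High after 4 days) = 0.3385

0.3385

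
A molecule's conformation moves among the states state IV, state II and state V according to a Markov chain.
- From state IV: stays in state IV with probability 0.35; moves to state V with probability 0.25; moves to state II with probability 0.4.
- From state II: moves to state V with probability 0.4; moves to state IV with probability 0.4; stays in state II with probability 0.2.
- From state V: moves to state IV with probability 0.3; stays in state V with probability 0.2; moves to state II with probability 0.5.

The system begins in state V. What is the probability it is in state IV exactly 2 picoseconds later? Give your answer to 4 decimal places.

0.3650

Sum over the intermediate state after 1 picosecond:
P = P(state V→state IV)·P(state IV→state IV) + P(state V→state II)·P(state II→state IV) + P(state V→state V)·P(state V→state IV)
  = 0.3×0.35 + 0.5×0.4 + 0.2×0.3
  = 0.1050 + 0.2000 + 0.0600 = 0.3650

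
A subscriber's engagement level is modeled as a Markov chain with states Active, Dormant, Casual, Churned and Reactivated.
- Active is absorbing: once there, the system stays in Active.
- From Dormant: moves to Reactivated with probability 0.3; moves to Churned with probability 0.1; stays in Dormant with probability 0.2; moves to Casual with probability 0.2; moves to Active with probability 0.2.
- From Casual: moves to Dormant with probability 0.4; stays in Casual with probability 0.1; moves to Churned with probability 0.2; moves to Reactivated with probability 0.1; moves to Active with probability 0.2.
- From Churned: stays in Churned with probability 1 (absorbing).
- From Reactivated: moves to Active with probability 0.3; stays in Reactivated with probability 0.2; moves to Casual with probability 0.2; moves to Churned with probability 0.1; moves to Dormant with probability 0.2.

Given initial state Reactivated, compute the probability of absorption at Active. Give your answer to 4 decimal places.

0.6860

Let h(s) be the probability of absorption at Active starting from transient state s. Then h(Active) = 1 and h(Churned) = 0. By first-step analysis:
h(Dormant) = 0.2·1 + 0.2·h(Dormant) + 0.2·h(Casual) + 0.1·0 + 0.3·h(Reactivated)
h(Casual) = 0.2·1 + 0.4·h(Dormant) + 0.1·h(Casual) + 0.2·0 + 0.1·h(Reactivated)
h(Reactivated) = 0.3·1 + 0.2·h(Dormant) + 0.2·h(Casual) + 0.1·0 + 0.2·h(Reactivated)
Solving: h(Dormant) = 0.6546, h(Casual) = 0.5894, h(Reactivated) = 0.6860.
Starting from Reactivated, the probability is 0.6860.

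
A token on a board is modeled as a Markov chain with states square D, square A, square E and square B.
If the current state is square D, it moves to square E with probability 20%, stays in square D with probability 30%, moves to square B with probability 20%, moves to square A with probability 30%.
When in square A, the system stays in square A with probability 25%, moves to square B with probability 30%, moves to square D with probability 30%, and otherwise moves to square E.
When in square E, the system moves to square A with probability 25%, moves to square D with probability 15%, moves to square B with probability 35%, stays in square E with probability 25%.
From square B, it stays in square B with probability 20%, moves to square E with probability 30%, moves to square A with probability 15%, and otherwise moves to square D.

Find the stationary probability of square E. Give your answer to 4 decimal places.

0.2251

Let the stationary distribution be π with π = πP and π_1 + π_2 + π_3 + π_4 = 1.
π_1 = 0.3·π_1 + 0.3·π_2 + 0.15·π_3 + 0.35·π_4
π_2 = 0.3·π_1 + 0.25·π_2 + 0.25·π_3 + 0.15·π_4
π_3 = 0.2·π_1 + 0.15·π_2 + 0.25·π_3 + 0.3·π_4
Solving with the normalization constraint gives π = (0.2791, 0.2382, 0.2251, 0.2576).
So the stationary probability of square E is 0.2251.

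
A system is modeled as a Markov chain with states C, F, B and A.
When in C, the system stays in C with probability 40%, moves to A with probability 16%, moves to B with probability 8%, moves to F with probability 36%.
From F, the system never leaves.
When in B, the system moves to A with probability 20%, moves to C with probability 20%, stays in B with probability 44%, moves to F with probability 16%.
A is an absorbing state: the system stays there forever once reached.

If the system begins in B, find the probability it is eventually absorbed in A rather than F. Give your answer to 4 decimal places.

Let h(s) be the probability of absorption at A starting from transient state s. Then h(A) = 1 and h(F) = 0. By first-step analysis:
h(C) = 0.4·h(C) + 0.36·0 + 0.08·h(B) + 0.16·1
h(B) = 0.2·h(C) + 0.16·0 + 0.44·h(B) + 0.2·1
Solving: h(C) = 0.3300, h(B) = 0.4750.
Starting from B, the probability is 0.4750.

0.4750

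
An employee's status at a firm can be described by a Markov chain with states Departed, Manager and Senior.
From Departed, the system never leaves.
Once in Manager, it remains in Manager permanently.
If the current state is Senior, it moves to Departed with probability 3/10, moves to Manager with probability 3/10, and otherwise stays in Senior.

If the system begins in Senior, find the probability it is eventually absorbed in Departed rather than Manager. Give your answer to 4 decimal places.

Let h(s) be the probability of absorption at Departed starting from transient state s. Then h(Departed) = 1 and h(Manager) = 0. By first-step analysis:
h(Senior) = 0.3·1 + 0.3·0 + 0.4·h(Senior)
Solving: h(Senior) = 0.5000.
Starting from Senior, the probability is 0.5000.

0.5000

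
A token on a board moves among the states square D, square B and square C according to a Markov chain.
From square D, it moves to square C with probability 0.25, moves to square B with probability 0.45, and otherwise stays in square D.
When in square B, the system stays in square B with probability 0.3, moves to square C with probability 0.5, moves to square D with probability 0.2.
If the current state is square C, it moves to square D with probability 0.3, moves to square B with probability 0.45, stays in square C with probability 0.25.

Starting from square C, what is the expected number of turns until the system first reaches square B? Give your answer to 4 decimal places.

Let t(s) be the expected number of turns to first reach square B from state s, with t(square B) = 0. Conditioning on the first turn:
t(square D) = 1 + 0.3·t(square D) + 0.25·t(square C)
t(square C) = 1 + 0.3·t(square D) + 0.25·t(square C)
Solving: t(square D) = 2.2222, t(square C) = 2.2222.
Expected turns from square C to square B: 2.2222.

2.2222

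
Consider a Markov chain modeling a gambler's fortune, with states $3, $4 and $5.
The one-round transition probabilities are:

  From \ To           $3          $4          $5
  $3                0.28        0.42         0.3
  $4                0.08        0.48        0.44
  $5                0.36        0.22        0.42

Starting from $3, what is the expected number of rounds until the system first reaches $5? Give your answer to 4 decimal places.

2.7582

Let t(s) be the expected number of rounds to first reach $5 from state s, with t($5) = 0. Conditioning on the first round:
t($3) = 1 + 0.28·t($3) + 0.42·t($4)
t($4) = 1 + 0.08·t($3) + 0.48·t($4)
Solving: t($3) = 2.7582, t($4) = 2.3474.
Expected rounds from $3 to $5: 2.7582.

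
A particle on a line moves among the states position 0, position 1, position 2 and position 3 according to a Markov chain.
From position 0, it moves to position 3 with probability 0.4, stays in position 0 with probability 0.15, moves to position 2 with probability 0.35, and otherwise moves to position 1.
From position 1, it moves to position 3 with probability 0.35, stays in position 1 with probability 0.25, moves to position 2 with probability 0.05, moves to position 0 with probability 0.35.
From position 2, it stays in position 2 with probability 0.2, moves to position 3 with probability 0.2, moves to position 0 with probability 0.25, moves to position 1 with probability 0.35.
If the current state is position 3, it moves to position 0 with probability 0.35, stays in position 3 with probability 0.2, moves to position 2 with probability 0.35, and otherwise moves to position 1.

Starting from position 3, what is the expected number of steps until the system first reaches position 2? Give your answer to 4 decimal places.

3.1776

Let t(s) be the expected number of steps to first reach position 2 from state s, with t(position 2) = 0. Conditioning on the first step:
t(position 0) = 1 + 0.15·t(position 0) + 0.1·t(position 1) + 0.4·t(position 3)
t(position 1) = 1 + 0.35·t(position 0) + 0.25·t(position 1) + 0.35·t(position 3)
t(position 3) = 1 + 0.35·t(position 0) + 0.1·t(position 1) + 0.2·t(position 3)
Solving: t(position 0) = 3.1776, t(position 1) = 4.2991, t(position 3) = 3.1776.
Expected steps from position 3 to position 2: 3.1776.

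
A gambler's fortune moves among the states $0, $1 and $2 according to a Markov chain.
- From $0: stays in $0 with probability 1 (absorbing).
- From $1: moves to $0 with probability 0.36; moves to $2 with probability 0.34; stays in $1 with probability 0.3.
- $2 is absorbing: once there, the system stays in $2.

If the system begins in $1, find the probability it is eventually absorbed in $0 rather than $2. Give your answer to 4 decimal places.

0.5143

Let h(s) be the probability of absorption at $0 starting from transient state s. Then h($0) = 1 and h($2) = 0. By first-step analysis:
h($1) = 0.36·1 + 0.3·h($1) + 0.34·0
Solving: h($1) = 0.5143.
Starting from $1, the probability is 0.5143.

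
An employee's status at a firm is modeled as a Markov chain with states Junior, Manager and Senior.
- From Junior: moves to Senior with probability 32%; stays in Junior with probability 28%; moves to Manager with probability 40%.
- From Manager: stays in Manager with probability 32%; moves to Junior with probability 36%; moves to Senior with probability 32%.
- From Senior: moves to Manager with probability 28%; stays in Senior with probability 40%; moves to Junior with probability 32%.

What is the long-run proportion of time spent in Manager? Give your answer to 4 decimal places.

Let the stationary distribution be π with π = πP and π_1 + π_2 + π_3 = 1.
π_1 = 0.28·π_1 + 0.36·π_2 + 0.32·π_3
π_2 = 0.4·π_1 + 0.32·π_2 + 0.28·π_3
Solving with the normalization constraint gives π = (0.3205, 0.3317, 0.3478).
So the stationary probability of Manager is 0.3317.

0.3317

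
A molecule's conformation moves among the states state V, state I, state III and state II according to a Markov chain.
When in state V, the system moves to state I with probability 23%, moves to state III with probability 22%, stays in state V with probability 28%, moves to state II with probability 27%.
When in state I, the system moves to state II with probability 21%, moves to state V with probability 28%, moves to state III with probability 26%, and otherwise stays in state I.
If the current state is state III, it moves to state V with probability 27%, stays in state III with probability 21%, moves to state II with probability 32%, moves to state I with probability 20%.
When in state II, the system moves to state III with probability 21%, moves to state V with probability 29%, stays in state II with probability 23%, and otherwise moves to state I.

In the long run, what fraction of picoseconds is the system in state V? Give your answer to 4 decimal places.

0.2803

Let the stationary distribution be π with π = πP and π_1 + π_2 + π_3 + π_4 = 1.
π_1 = 0.28·π_1 + 0.28·π_2 + 0.27·π_3 + 0.29·π_4
π_2 = 0.23·π_1 + 0.25·π_2 + 0.2·π_3 + 0.27·π_4
π_3 = 0.22·π_1 + 0.26·π_2 + 0.21·π_3 + 0.21·π_4
Solving with the normalization constraint gives π = (0.2803, 0.2383, 0.2247, 0.2567).
So the stationary probability of state V is 0.2803.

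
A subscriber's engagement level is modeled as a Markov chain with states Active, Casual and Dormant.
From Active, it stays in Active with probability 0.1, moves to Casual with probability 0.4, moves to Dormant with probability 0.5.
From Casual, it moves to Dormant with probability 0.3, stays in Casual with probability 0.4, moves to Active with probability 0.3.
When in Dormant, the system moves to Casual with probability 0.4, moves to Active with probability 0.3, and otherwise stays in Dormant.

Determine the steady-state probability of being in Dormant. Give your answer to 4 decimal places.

0.3500

Let the stationary distribution be π with π = πP and π_1 + π_2 + π_3 = 1.
π_1 = 0.1·π_1 + 0.3·π_2 + 0.3·π_3
π_2 = 0.4·π_1 + 0.4·π_2 + 0.4·π_3
Solving with the normalization constraint gives π = (0.2500, 0.4000, 0.3500).
So the stationary probability of Dormant is 0.3500.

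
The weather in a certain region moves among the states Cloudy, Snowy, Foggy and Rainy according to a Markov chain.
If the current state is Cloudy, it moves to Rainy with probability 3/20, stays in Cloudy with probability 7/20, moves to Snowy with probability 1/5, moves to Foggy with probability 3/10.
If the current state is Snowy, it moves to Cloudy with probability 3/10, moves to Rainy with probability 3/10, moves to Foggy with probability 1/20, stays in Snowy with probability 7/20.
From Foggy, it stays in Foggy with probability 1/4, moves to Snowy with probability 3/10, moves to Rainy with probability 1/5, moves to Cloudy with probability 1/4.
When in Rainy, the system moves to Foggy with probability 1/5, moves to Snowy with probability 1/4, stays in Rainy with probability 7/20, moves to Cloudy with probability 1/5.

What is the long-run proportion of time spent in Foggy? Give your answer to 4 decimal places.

0.1968

Let the stationary distribution be π with π = πP and π_1 + π_2 + π_3 + π_4 = 1.
π_1 = 0.35·π_1 + 0.3·π_2 + 0.25·π_3 + 0.2·π_4
π_2 = 0.2·π_1 + 0.35·π_2 + 0.3·π_3 + 0.25·π_4
π_3 = 0.3·π_1 + 0.05·π_2 + 0.25·π_3 + 0.2·π_4
Solving with the normalization constraint gives π = (0.2790, 0.2732, 0.1968, 0.2510).
So the stationary probability of Foggy is 0.1968.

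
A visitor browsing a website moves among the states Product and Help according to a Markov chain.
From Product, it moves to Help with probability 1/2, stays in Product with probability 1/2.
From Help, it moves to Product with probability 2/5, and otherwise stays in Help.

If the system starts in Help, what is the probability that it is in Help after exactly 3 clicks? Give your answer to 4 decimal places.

0.5560

Propagate the distribution vector 3 clicks from Help.
After 0 clicks: (0.0000, 1.0000)
After 1 click: (0.4000, 0.6000)
After 2 clicks: (0.4400, 0.5600)
After 3 clicks: (0.4440, 0.5560)
P(in Help after 3 clicks) = 0.5560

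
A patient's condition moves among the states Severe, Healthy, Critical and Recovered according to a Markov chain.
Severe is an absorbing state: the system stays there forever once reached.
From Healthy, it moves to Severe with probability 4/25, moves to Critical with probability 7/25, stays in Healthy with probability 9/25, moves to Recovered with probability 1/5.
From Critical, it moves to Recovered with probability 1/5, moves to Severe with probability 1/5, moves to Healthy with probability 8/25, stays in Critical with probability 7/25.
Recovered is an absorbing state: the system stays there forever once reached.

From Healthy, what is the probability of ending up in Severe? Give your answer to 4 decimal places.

0.4612

Let h(s) be the probability of absorption at Severe starting from transient state s. Then h(Severe) = 1 and h(Recovered) = 0. By first-step analysis:
h(Healthy) = 0.16·1 + 0.36·h(Healthy) + 0.28·h(Critical) + 0.2·0
h(Critical) = 0.2·1 + 0.32·h(Healthy) + 0.28·h(Critical) + 0.2·0
Solving: h(Healthy) = 0.4612, h(Critical) = 0.4828.
Starting from Healthy, the probability is 0.4612.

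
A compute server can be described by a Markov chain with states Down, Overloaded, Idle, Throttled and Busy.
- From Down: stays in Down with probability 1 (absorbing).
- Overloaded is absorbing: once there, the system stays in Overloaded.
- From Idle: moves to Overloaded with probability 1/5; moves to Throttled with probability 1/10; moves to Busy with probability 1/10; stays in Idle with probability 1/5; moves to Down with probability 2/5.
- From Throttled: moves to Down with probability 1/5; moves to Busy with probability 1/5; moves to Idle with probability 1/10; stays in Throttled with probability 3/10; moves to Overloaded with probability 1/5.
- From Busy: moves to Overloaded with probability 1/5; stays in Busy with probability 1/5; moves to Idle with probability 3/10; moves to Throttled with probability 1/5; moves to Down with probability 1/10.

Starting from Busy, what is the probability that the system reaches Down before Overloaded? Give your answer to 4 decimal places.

Let h(s) be the probability of absorption at Down starting from transient state s. Then h(Down) = 1 and h(Overloaded) = 0. By first-step analysis:
h(Idle) = 0.4·1 + 0.2·0 + 0.2·h(Idle) + 0.1·h(Throttled) + 0.1·h(Busy)
h(Throttled) = 0.2·1 + 0.2·0 + 0.1·h(Idle) + 0.3·h(Throttled) + 0.2·h(Busy)
h(Busy) = 0.1·1 + 0.2·0 + 0.3·h(Idle) + 0.2·h(Throttled) + 0.2·h(Busy)
Solving: h(Idle) = 0.6253, h(Throttled) = 0.5145, h(Busy) = 0.4881.
Starting from Busy, the probability is 0.4881.

0.4881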